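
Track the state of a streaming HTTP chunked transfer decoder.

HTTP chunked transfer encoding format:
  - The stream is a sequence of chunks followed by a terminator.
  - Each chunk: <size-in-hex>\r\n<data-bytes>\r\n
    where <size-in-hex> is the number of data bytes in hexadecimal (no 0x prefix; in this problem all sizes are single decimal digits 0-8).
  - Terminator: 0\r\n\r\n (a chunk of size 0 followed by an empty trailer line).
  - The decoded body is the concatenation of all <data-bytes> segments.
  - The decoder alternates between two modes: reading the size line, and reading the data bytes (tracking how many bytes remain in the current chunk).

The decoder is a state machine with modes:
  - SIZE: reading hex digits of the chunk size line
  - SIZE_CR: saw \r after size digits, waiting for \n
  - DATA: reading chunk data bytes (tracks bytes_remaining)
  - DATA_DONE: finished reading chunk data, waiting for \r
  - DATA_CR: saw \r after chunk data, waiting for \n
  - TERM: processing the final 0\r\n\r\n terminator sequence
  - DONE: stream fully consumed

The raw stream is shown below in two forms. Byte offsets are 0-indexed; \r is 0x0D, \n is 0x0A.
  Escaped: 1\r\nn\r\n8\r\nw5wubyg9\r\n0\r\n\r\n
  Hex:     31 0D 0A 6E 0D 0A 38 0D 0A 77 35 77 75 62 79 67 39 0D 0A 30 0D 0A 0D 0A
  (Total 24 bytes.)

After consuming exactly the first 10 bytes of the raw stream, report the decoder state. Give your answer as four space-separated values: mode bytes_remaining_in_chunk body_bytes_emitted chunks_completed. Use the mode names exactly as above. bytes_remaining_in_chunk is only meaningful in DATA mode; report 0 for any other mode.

Answer: DATA 7 2 1

Derivation:
Byte 0 = '1': mode=SIZE remaining=0 emitted=0 chunks_done=0
Byte 1 = 0x0D: mode=SIZE_CR remaining=0 emitted=0 chunks_done=0
Byte 2 = 0x0A: mode=DATA remaining=1 emitted=0 chunks_done=0
Byte 3 = 'n': mode=DATA_DONE remaining=0 emitted=1 chunks_done=0
Byte 4 = 0x0D: mode=DATA_CR remaining=0 emitted=1 chunks_done=0
Byte 5 = 0x0A: mode=SIZE remaining=0 emitted=1 chunks_done=1
Byte 6 = '8': mode=SIZE remaining=0 emitted=1 chunks_done=1
Byte 7 = 0x0D: mode=SIZE_CR remaining=0 emitted=1 chunks_done=1
Byte 8 = 0x0A: mode=DATA remaining=8 emitted=1 chunks_done=1
Byte 9 = 'w': mode=DATA remaining=7 emitted=2 chunks_done=1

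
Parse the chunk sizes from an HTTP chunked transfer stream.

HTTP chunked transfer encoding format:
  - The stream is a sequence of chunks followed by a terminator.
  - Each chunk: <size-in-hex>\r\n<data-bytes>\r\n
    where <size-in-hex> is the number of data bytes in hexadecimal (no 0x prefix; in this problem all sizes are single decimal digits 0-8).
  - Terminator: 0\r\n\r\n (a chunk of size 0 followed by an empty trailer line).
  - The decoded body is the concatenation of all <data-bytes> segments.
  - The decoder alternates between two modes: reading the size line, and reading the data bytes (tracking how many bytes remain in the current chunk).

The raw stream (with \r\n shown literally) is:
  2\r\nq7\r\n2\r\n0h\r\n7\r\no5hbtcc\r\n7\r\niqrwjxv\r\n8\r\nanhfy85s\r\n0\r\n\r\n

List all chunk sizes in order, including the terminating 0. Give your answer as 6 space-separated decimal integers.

Answer: 2 2 7 7 8 0

Derivation:
Chunk 1: stream[0..1]='2' size=0x2=2, data at stream[3..5]='q7' -> body[0..2], body so far='q7'
Chunk 2: stream[7..8]='2' size=0x2=2, data at stream[10..12]='0h' -> body[2..4], body so far='q70h'
Chunk 3: stream[14..15]='7' size=0x7=7, data at stream[17..24]='o5hbtcc' -> body[4..11], body so far='q70ho5hbtcc'
Chunk 4: stream[26..27]='7' size=0x7=7, data at stream[29..36]='iqrwjxv' -> body[11..18], body so far='q70ho5hbtcciqrwjxv'
Chunk 5: stream[38..39]='8' size=0x8=8, data at stream[41..49]='anhfy85s' -> body[18..26], body so far='q70ho5hbtcciqrwjxvanhfy85s'
Chunk 6: stream[51..52]='0' size=0 (terminator). Final body='q70ho5hbtcciqrwjxvanhfy85s' (26 bytes)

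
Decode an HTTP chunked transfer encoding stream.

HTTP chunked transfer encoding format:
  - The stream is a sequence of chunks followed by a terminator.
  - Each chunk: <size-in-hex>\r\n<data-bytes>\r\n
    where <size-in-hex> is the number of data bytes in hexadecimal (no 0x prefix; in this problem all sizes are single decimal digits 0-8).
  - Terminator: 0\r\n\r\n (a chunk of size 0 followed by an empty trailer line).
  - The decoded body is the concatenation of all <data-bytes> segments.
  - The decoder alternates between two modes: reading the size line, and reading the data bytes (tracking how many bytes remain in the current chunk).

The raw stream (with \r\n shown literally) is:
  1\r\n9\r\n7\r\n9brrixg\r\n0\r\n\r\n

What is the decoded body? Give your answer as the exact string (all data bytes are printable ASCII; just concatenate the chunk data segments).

Answer: 99brrixg

Derivation:
Chunk 1: stream[0..1]='1' size=0x1=1, data at stream[3..4]='9' -> body[0..1], body so far='9'
Chunk 2: stream[6..7]='7' size=0x7=7, data at stream[9..16]='9brrixg' -> body[1..8], body so far='99brrixg'
Chunk 3: stream[18..19]='0' size=0 (terminator). Final body='99brrixg' (8 bytes)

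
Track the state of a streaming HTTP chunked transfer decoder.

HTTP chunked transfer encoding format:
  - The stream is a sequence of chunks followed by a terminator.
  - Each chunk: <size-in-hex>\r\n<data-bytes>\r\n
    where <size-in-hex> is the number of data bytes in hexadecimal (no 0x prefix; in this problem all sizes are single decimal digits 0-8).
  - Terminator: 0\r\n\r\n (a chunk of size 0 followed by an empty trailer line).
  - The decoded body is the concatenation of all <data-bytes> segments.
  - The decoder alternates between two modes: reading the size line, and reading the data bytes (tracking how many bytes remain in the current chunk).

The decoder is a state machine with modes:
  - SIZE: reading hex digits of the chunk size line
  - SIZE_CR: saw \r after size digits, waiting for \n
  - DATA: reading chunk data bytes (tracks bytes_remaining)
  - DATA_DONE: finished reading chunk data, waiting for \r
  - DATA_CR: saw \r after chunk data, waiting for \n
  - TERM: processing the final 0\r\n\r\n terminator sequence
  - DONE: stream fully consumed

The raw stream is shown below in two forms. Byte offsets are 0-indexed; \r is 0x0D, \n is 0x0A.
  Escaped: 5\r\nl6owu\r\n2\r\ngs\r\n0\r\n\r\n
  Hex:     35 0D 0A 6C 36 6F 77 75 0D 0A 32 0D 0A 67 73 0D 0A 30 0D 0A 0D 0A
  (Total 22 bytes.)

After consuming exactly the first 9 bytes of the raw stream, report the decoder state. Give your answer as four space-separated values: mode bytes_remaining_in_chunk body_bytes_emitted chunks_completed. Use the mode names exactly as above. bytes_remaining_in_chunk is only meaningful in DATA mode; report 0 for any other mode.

Byte 0 = '5': mode=SIZE remaining=0 emitted=0 chunks_done=0
Byte 1 = 0x0D: mode=SIZE_CR remaining=0 emitted=0 chunks_done=0
Byte 2 = 0x0A: mode=DATA remaining=5 emitted=0 chunks_done=0
Byte 3 = 'l': mode=DATA remaining=4 emitted=1 chunks_done=0
Byte 4 = '6': mode=DATA remaining=3 emitted=2 chunks_done=0
Byte 5 = 'o': mode=DATA remaining=2 emitted=3 chunks_done=0
Byte 6 = 'w': mode=DATA remaining=1 emitted=4 chunks_done=0
Byte 7 = 'u': mode=DATA_DONE remaining=0 emitted=5 chunks_done=0
Byte 8 = 0x0D: mode=DATA_CR remaining=0 emitted=5 chunks_done=0

Answer: DATA_CR 0 5 0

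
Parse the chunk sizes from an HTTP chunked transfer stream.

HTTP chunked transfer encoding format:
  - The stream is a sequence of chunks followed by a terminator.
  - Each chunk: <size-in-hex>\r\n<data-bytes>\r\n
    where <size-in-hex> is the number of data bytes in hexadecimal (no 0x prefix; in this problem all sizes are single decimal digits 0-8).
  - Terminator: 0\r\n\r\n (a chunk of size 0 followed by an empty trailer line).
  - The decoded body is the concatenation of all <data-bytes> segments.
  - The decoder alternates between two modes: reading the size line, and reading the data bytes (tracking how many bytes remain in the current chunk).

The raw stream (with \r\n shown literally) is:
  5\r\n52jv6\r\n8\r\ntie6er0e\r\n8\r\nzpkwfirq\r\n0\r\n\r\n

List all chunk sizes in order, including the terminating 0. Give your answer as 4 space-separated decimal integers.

Answer: 5 8 8 0

Derivation:
Chunk 1: stream[0..1]='5' size=0x5=5, data at stream[3..8]='52jv6' -> body[0..5], body so far='52jv6'
Chunk 2: stream[10..11]='8' size=0x8=8, data at stream[13..21]='tie6er0e' -> body[5..13], body so far='52jv6tie6er0e'
Chunk 3: stream[23..24]='8' size=0x8=8, data at stream[26..34]='zpkwfirq' -> body[13..21], body so far='52jv6tie6er0ezpkwfirq'
Chunk 4: stream[36..37]='0' size=0 (terminator). Final body='52jv6tie6er0ezpkwfirq' (21 bytes)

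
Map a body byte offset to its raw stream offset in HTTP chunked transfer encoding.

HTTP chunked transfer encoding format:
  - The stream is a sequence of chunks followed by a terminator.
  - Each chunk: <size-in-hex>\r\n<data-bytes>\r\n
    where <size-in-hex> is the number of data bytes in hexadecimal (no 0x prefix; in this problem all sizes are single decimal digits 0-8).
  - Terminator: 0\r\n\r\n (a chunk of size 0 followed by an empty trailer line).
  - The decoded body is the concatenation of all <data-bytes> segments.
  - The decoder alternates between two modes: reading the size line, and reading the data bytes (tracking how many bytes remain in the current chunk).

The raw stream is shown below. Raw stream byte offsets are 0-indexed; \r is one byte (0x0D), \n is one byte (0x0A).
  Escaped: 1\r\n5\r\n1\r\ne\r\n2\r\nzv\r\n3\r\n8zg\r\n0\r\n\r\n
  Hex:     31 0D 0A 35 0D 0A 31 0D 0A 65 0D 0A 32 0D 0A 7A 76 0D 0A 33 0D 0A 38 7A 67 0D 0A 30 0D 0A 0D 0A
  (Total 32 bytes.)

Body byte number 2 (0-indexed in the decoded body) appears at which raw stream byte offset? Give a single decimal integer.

Answer: 15

Derivation:
Chunk 1: stream[0..1]='1' size=0x1=1, data at stream[3..4]='5' -> body[0..1], body so far='5'
Chunk 2: stream[6..7]='1' size=0x1=1, data at stream[9..10]='e' -> body[1..2], body so far='5e'
Chunk 3: stream[12..13]='2' size=0x2=2, data at stream[15..17]='zv' -> body[2..4], body so far='5ezv'
Chunk 4: stream[19..20]='3' size=0x3=3, data at stream[22..25]='8zg' -> body[4..7], body so far='5ezv8zg'
Chunk 5: stream[27..28]='0' size=0 (terminator). Final body='5ezv8zg' (7 bytes)
Body byte 2 at stream offset 15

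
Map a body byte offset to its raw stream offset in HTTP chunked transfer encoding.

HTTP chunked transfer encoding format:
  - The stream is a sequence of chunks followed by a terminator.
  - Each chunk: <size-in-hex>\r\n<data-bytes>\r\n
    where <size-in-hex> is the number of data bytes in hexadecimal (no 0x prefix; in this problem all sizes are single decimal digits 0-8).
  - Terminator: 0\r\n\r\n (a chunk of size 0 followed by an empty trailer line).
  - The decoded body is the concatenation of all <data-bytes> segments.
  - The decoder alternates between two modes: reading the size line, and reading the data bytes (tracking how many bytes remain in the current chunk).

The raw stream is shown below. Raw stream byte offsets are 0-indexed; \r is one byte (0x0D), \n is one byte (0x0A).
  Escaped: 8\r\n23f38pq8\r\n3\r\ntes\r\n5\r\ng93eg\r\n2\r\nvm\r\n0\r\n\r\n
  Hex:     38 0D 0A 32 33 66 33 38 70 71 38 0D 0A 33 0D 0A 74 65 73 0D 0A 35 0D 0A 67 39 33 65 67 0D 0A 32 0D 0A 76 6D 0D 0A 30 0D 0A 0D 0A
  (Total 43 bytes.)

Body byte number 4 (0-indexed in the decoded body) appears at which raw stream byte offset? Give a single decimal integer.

Chunk 1: stream[0..1]='8' size=0x8=8, data at stream[3..11]='23f38pq8' -> body[0..8], body so far='23f38pq8'
Chunk 2: stream[13..14]='3' size=0x3=3, data at stream[16..19]='tes' -> body[8..11], body so far='23f38pq8tes'
Chunk 3: stream[21..22]='5' size=0x5=5, data at stream[24..29]='g93eg' -> body[11..16], body so far='23f38pq8tesg93eg'
Chunk 4: stream[31..32]='2' size=0x2=2, data at stream[34..36]='vm' -> body[16..18], body so far='23f38pq8tesg93egvm'
Chunk 5: stream[38..39]='0' size=0 (terminator). Final body='23f38pq8tesg93egvm' (18 bytes)
Body byte 4 at stream offset 7

Answer: 7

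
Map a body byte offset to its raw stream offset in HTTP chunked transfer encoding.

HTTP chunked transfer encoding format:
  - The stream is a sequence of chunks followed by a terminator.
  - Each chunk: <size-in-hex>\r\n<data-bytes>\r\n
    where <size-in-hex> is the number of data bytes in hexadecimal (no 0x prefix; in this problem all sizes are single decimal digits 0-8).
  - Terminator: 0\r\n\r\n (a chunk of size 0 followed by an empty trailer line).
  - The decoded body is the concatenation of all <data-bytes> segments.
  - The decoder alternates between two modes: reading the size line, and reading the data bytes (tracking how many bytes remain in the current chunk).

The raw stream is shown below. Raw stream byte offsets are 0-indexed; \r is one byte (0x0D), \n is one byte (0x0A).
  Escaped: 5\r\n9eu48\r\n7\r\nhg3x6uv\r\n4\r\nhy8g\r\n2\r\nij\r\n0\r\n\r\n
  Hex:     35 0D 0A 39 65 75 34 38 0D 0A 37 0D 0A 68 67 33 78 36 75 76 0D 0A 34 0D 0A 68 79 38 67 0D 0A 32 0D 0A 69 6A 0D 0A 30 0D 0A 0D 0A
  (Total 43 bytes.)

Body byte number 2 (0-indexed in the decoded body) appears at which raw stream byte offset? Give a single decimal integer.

Chunk 1: stream[0..1]='5' size=0x5=5, data at stream[3..8]='9eu48' -> body[0..5], body so far='9eu48'
Chunk 2: stream[10..11]='7' size=0x7=7, data at stream[13..20]='hg3x6uv' -> body[5..12], body so far='9eu48hg3x6uv'
Chunk 3: stream[22..23]='4' size=0x4=4, data at stream[25..29]='hy8g' -> body[12..16], body so far='9eu48hg3x6uvhy8g'
Chunk 4: stream[31..32]='2' size=0x2=2, data at stream[34..36]='ij' -> body[16..18], body so far='9eu48hg3x6uvhy8gij'
Chunk 5: stream[38..39]='0' size=0 (terminator). Final body='9eu48hg3x6uvhy8gij' (18 bytes)
Body byte 2 at stream offset 5

Answer: 5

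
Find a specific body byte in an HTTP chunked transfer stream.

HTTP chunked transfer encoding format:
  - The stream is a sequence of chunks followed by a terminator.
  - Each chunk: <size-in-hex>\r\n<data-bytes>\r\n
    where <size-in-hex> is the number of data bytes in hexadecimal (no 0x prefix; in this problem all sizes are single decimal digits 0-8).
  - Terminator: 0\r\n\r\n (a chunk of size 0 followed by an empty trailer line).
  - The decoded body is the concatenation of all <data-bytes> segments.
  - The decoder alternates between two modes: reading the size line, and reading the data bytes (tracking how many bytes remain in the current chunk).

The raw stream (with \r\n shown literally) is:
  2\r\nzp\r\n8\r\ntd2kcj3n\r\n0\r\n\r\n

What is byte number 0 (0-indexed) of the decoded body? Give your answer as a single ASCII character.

Answer: z

Derivation:
Chunk 1: stream[0..1]='2' size=0x2=2, data at stream[3..5]='zp' -> body[0..2], body so far='zp'
Chunk 2: stream[7..8]='8' size=0x8=8, data at stream[10..18]='td2kcj3n' -> body[2..10], body so far='zptd2kcj3n'
Chunk 3: stream[20..21]='0' size=0 (terminator). Final body='zptd2kcj3n' (10 bytes)
Body byte 0 = 'z'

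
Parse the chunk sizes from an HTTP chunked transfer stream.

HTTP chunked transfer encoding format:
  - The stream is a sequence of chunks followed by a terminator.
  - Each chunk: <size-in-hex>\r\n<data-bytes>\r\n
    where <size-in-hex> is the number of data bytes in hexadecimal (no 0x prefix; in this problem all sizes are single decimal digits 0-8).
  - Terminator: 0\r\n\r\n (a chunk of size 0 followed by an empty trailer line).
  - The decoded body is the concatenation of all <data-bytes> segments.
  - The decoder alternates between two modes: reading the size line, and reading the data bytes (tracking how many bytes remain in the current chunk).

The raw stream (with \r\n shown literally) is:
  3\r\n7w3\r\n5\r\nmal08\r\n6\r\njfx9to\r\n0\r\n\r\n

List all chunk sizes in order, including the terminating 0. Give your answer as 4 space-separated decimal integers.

Chunk 1: stream[0..1]='3' size=0x3=3, data at stream[3..6]='7w3' -> body[0..3], body so far='7w3'
Chunk 2: stream[8..9]='5' size=0x5=5, data at stream[11..16]='mal08' -> body[3..8], body so far='7w3mal08'
Chunk 3: stream[18..19]='6' size=0x6=6, data at stream[21..27]='jfx9to' -> body[8..14], body so far='7w3mal08jfx9to'
Chunk 4: stream[29..30]='0' size=0 (terminator). Final body='7w3mal08jfx9to' (14 bytes)

Answer: 3 5 6 0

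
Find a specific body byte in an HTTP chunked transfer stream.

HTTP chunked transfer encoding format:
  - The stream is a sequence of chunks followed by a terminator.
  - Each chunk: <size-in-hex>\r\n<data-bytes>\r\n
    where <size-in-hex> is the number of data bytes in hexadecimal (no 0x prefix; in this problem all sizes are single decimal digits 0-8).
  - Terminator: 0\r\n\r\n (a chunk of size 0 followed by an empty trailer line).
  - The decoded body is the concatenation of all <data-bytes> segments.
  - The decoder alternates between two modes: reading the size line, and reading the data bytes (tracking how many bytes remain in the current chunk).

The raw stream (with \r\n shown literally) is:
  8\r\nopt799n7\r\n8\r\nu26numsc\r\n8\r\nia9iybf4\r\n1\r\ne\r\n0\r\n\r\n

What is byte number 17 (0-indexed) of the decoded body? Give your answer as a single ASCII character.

Answer: a

Derivation:
Chunk 1: stream[0..1]='8' size=0x8=8, data at stream[3..11]='opt799n7' -> body[0..8], body so far='opt799n7'
Chunk 2: stream[13..14]='8' size=0x8=8, data at stream[16..24]='u26numsc' -> body[8..16], body so far='opt799n7u26numsc'
Chunk 3: stream[26..27]='8' size=0x8=8, data at stream[29..37]='ia9iybf4' -> body[16..24], body so far='opt799n7u26numscia9iybf4'
Chunk 4: stream[39..40]='1' size=0x1=1, data at stream[42..43]='e' -> body[24..25], body so far='opt799n7u26numscia9iybf4e'
Chunk 5: stream[45..46]='0' size=0 (terminator). Final body='opt799n7u26numscia9iybf4e' (25 bytes)
Body byte 17 = 'a'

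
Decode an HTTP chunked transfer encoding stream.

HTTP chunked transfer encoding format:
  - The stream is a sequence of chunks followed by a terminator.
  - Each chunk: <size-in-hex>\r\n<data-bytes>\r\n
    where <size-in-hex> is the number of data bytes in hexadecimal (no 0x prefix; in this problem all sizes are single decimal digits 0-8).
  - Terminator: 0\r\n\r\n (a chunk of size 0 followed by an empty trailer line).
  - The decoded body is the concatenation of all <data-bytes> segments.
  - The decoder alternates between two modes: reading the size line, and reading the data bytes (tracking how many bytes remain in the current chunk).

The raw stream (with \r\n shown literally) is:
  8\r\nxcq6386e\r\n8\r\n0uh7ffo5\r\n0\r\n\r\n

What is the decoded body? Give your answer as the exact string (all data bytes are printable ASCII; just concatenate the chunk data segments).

Answer: xcq6386e0uh7ffo5

Derivation:
Chunk 1: stream[0..1]='8' size=0x8=8, data at stream[3..11]='xcq6386e' -> body[0..8], body so far='xcq6386e'
Chunk 2: stream[13..14]='8' size=0x8=8, data at stream[16..24]='0uh7ffo5' -> body[8..16], body so far='xcq6386e0uh7ffo5'
Chunk 3: stream[26..27]='0' size=0 (terminator). Final body='xcq6386e0uh7ffo5' (16 bytes)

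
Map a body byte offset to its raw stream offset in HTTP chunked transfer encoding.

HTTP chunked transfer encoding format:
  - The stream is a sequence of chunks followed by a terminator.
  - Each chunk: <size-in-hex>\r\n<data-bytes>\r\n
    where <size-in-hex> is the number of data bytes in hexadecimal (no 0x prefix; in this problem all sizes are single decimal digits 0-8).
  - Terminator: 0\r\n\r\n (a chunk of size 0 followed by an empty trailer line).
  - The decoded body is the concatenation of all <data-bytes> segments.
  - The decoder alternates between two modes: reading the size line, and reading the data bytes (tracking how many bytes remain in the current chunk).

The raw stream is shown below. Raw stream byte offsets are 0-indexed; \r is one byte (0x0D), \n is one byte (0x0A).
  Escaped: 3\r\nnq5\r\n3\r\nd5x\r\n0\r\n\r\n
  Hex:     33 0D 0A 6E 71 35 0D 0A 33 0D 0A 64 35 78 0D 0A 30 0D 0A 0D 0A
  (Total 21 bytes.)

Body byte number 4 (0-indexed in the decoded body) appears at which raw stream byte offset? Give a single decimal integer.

Chunk 1: stream[0..1]='3' size=0x3=3, data at stream[3..6]='nq5' -> body[0..3], body so far='nq5'
Chunk 2: stream[8..9]='3' size=0x3=3, data at stream[11..14]='d5x' -> body[3..6], body so far='nq5d5x'
Chunk 3: stream[16..17]='0' size=0 (terminator). Final body='nq5d5x' (6 bytes)
Body byte 4 at stream offset 12

Answer: 12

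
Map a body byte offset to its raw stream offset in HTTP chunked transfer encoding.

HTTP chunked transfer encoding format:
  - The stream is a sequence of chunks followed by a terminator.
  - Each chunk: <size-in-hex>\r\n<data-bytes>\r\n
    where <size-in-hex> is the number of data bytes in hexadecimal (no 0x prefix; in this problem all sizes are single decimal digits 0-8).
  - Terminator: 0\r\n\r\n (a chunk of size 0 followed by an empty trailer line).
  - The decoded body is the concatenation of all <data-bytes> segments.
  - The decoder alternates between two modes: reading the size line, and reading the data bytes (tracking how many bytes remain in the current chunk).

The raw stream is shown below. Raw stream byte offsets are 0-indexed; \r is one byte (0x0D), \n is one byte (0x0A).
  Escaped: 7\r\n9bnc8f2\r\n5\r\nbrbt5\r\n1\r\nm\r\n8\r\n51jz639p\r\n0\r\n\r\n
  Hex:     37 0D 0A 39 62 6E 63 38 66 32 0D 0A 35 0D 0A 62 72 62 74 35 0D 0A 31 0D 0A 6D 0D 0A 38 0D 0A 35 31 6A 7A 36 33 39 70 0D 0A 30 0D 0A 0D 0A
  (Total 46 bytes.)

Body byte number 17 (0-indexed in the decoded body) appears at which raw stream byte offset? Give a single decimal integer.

Chunk 1: stream[0..1]='7' size=0x7=7, data at stream[3..10]='9bnc8f2' -> body[0..7], body so far='9bnc8f2'
Chunk 2: stream[12..13]='5' size=0x5=5, data at stream[15..20]='brbt5' -> body[7..12], body so far='9bnc8f2brbt5'
Chunk 3: stream[22..23]='1' size=0x1=1, data at stream[25..26]='m' -> body[12..13], body so far='9bnc8f2brbt5m'
Chunk 4: stream[28..29]='8' size=0x8=8, data at stream[31..39]='51jz639p' -> body[13..21], body so far='9bnc8f2brbt5m51jz639p'
Chunk 5: stream[41..42]='0' size=0 (terminator). Final body='9bnc8f2brbt5m51jz639p' (21 bytes)
Body byte 17 at stream offset 35

Answer: 35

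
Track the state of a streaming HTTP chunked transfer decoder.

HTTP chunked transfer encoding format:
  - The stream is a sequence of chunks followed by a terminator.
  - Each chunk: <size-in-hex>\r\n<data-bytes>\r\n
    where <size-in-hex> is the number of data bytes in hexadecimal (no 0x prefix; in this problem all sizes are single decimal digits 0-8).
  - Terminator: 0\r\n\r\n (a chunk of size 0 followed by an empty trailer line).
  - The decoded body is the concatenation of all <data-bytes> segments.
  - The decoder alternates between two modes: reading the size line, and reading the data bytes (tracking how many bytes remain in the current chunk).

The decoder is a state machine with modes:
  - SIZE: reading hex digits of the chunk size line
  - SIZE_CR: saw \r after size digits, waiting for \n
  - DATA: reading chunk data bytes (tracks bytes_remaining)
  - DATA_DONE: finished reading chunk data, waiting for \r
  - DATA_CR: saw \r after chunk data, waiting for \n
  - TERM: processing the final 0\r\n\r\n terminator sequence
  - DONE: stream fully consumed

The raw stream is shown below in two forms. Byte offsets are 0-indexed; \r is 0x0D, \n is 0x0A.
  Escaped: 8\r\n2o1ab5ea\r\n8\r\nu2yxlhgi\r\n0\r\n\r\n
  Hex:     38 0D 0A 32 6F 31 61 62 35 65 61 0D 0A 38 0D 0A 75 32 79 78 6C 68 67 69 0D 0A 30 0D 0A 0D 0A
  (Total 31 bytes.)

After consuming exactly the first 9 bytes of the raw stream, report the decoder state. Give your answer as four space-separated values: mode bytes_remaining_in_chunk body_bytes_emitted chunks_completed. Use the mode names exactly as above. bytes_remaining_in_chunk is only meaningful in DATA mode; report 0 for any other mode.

Answer: DATA 2 6 0

Derivation:
Byte 0 = '8': mode=SIZE remaining=0 emitted=0 chunks_done=0
Byte 1 = 0x0D: mode=SIZE_CR remaining=0 emitted=0 chunks_done=0
Byte 2 = 0x0A: mode=DATA remaining=8 emitted=0 chunks_done=0
Byte 3 = '2': mode=DATA remaining=7 emitted=1 chunks_done=0
Byte 4 = 'o': mode=DATA remaining=6 emitted=2 chunks_done=0
Byte 5 = '1': mode=DATA remaining=5 emitted=3 chunks_done=0
Byte 6 = 'a': mode=DATA remaining=4 emitted=4 chunks_done=0
Byte 7 = 'b': mode=DATA remaining=3 emitted=5 chunks_done=0
Byte 8 = '5': mode=DATA remaining=2 emitted=6 chunks_done=0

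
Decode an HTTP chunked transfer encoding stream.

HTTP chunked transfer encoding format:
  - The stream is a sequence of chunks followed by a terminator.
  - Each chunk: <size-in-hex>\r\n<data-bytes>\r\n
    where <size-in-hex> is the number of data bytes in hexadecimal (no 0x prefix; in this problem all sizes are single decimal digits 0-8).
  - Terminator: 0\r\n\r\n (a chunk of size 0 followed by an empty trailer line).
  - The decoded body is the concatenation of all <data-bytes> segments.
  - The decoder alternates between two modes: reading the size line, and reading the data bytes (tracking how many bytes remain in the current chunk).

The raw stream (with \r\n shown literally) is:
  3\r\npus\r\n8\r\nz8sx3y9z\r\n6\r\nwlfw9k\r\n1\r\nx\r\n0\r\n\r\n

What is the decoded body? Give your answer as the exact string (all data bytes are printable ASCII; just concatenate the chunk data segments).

Chunk 1: stream[0..1]='3' size=0x3=3, data at stream[3..6]='pus' -> body[0..3], body so far='pus'
Chunk 2: stream[8..9]='8' size=0x8=8, data at stream[11..19]='z8sx3y9z' -> body[3..11], body so far='pusz8sx3y9z'
Chunk 3: stream[21..22]='6' size=0x6=6, data at stream[24..30]='wlfw9k' -> body[11..17], body so far='pusz8sx3y9zwlfw9k'
Chunk 4: stream[32..33]='1' size=0x1=1, data at stream[35..36]='x' -> body[17..18], body so far='pusz8sx3y9zwlfw9kx'
Chunk 5: stream[38..39]='0' size=0 (terminator). Final body='pusz8sx3y9zwlfw9kx' (18 bytes)

Answer: pusz8sx3y9zwlfw9kx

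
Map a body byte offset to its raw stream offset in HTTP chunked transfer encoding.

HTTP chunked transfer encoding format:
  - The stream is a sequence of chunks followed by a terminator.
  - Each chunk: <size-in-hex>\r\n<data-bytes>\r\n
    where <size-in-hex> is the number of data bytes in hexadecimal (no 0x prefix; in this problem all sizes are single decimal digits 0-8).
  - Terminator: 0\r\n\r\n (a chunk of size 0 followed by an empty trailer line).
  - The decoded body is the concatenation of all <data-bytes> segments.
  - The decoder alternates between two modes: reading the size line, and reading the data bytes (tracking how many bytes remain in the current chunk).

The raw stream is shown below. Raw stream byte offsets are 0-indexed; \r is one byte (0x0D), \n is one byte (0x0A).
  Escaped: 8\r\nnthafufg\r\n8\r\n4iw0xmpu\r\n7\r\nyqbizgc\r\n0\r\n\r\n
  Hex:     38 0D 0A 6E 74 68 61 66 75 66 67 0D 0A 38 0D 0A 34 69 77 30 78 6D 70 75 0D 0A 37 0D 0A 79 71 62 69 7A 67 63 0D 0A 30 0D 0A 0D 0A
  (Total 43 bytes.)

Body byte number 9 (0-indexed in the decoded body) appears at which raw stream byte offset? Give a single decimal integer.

Answer: 17

Derivation:
Chunk 1: stream[0..1]='8' size=0x8=8, data at stream[3..11]='nthafufg' -> body[0..8], body so far='nthafufg'
Chunk 2: stream[13..14]='8' size=0x8=8, data at stream[16..24]='4iw0xmpu' -> body[8..16], body so far='nthafufg4iw0xmpu'
Chunk 3: stream[26..27]='7' size=0x7=7, data at stream[29..36]='yqbizgc' -> body[16..23], body so far='nthafufg4iw0xmpuyqbizgc'
Chunk 4: stream[38..39]='0' size=0 (terminator). Final body='nthafufg4iw0xmpuyqbizgc' (23 bytes)
Body byte 9 at stream offset 17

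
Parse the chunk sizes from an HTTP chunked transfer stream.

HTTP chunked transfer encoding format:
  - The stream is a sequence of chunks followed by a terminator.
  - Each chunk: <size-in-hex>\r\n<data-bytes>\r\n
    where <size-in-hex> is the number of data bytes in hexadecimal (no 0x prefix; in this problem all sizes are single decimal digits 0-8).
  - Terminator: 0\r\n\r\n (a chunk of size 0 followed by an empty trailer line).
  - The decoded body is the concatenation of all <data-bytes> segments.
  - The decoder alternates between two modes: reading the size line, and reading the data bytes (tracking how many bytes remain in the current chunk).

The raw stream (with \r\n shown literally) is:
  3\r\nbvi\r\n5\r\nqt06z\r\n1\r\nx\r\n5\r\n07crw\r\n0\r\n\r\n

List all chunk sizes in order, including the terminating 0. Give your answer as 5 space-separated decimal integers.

Answer: 3 5 1 5 0

Derivation:
Chunk 1: stream[0..1]='3' size=0x3=3, data at stream[3..6]='bvi' -> body[0..3], body so far='bvi'
Chunk 2: stream[8..9]='5' size=0x5=5, data at stream[11..16]='qt06z' -> body[3..8], body so far='bviqt06z'
Chunk 3: stream[18..19]='1' size=0x1=1, data at stream[21..22]='x' -> body[8..9], body so far='bviqt06zx'
Chunk 4: stream[24..25]='5' size=0x5=5, data at stream[27..32]='07crw' -> body[9..14], body so far='bviqt06zx07crw'
Chunk 5: stream[34..35]='0' size=0 (terminator). Final body='bviqt06zx07crw' (14 bytes)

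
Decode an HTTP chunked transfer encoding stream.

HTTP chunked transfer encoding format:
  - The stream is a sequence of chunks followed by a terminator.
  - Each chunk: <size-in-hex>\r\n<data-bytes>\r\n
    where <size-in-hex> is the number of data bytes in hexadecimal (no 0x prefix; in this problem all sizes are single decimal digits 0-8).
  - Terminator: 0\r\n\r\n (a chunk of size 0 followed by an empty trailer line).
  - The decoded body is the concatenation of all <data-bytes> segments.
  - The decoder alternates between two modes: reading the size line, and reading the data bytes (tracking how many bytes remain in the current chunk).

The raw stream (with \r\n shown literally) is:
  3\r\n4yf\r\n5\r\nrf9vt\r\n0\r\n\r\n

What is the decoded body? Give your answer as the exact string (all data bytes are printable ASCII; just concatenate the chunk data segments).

Answer: 4yfrf9vt

Derivation:
Chunk 1: stream[0..1]='3' size=0x3=3, data at stream[3..6]='4yf' -> body[0..3], body so far='4yf'
Chunk 2: stream[8..9]='5' size=0x5=5, data at stream[11..16]='rf9vt' -> body[3..8], body so far='4yfrf9vt'
Chunk 3: stream[18..19]='0' size=0 (terminator). Final body='4yfrf9vt' (8 bytes)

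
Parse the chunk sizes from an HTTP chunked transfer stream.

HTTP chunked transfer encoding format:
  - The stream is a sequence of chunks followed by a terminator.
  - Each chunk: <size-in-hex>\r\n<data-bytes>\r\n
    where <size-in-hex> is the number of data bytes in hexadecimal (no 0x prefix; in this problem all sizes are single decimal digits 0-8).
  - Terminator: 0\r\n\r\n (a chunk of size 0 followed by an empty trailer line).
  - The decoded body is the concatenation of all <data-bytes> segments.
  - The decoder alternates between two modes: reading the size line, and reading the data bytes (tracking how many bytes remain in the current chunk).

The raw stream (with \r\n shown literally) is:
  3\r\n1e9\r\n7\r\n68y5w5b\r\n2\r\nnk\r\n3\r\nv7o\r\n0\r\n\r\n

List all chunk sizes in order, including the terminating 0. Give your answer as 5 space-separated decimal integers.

Answer: 3 7 2 3 0

Derivation:
Chunk 1: stream[0..1]='3' size=0x3=3, data at stream[3..6]='1e9' -> body[0..3], body so far='1e9'
Chunk 2: stream[8..9]='7' size=0x7=7, data at stream[11..18]='68y5w5b' -> body[3..10], body so far='1e968y5w5b'
Chunk 3: stream[20..21]='2' size=0x2=2, data at stream[23..25]='nk' -> body[10..12], body so far='1e968y5w5bnk'
Chunk 4: stream[27..28]='3' size=0x3=3, data at stream[30..33]='v7o' -> body[12..15], body so far='1e968y5w5bnkv7o'
Chunk 5: stream[35..36]='0' size=0 (terminator). Final body='1e968y5w5bnkv7o' (15 bytes)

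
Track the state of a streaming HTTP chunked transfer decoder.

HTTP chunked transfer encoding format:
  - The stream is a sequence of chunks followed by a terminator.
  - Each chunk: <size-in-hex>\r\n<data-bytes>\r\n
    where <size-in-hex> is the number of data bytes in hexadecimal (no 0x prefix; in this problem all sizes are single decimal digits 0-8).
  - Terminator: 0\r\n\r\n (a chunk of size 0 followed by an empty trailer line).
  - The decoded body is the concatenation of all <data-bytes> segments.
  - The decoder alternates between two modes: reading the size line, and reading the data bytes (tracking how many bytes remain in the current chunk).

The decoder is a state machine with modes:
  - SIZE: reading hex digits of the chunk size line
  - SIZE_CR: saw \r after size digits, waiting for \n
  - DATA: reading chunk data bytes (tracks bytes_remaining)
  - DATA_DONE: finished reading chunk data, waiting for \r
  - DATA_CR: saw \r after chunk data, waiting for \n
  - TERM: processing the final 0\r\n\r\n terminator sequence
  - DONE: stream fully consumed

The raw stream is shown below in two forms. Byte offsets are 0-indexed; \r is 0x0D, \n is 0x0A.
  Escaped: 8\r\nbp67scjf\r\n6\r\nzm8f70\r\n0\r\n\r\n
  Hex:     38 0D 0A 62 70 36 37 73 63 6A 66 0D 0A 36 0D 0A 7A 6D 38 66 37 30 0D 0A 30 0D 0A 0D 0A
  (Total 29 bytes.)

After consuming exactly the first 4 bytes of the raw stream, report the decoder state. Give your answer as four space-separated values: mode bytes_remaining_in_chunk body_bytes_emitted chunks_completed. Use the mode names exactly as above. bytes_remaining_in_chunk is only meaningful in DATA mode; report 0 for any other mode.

Byte 0 = '8': mode=SIZE remaining=0 emitted=0 chunks_done=0
Byte 1 = 0x0D: mode=SIZE_CR remaining=0 emitted=0 chunks_done=0
Byte 2 = 0x0A: mode=DATA remaining=8 emitted=0 chunks_done=0
Byte 3 = 'b': mode=DATA remaining=7 emitted=1 chunks_done=0

Answer: DATA 7 1 0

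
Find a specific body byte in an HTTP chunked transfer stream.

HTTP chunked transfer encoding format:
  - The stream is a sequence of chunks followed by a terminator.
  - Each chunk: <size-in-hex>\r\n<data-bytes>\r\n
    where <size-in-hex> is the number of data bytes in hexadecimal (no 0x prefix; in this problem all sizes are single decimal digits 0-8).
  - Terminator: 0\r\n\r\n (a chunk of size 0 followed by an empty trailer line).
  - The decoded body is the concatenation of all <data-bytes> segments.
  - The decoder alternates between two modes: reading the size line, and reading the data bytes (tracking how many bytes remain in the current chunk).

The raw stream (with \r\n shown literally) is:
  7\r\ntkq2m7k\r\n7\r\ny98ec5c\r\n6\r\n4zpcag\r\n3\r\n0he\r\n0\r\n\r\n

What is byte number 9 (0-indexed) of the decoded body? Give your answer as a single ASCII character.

Chunk 1: stream[0..1]='7' size=0x7=7, data at stream[3..10]='tkq2m7k' -> body[0..7], body so far='tkq2m7k'
Chunk 2: stream[12..13]='7' size=0x7=7, data at stream[15..22]='y98ec5c' -> body[7..14], body so far='tkq2m7ky98ec5c'
Chunk 3: stream[24..25]='6' size=0x6=6, data at stream[27..33]='4zpcag' -> body[14..20], body so far='tkq2m7ky98ec5c4zpcag'
Chunk 4: stream[35..36]='3' size=0x3=3, data at stream[38..41]='0he' -> body[20..23], body so far='tkq2m7ky98ec5c4zpcag0he'
Chunk 5: stream[43..44]='0' size=0 (terminator). Final body='tkq2m7ky98ec5c4zpcag0he' (23 bytes)
Body byte 9 = '8'

Answer: 8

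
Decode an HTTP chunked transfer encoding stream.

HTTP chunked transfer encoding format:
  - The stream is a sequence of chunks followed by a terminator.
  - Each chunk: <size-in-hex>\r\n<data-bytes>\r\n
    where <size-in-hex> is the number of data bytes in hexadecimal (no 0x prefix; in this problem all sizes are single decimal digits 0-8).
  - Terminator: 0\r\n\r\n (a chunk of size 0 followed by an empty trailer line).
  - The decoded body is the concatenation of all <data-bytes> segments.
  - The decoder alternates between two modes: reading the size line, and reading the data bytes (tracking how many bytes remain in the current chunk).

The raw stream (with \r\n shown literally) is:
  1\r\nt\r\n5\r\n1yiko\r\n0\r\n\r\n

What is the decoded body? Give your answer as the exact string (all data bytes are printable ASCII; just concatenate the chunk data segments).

Answer: t1yiko

Derivation:
Chunk 1: stream[0..1]='1' size=0x1=1, data at stream[3..4]='t' -> body[0..1], body so far='t'
Chunk 2: stream[6..7]='5' size=0x5=5, data at stream[9..14]='1yiko' -> body[1..6], body so far='t1yiko'
Chunk 3: stream[16..17]='0' size=0 (terminator). Final body='t1yiko' (6 bytes)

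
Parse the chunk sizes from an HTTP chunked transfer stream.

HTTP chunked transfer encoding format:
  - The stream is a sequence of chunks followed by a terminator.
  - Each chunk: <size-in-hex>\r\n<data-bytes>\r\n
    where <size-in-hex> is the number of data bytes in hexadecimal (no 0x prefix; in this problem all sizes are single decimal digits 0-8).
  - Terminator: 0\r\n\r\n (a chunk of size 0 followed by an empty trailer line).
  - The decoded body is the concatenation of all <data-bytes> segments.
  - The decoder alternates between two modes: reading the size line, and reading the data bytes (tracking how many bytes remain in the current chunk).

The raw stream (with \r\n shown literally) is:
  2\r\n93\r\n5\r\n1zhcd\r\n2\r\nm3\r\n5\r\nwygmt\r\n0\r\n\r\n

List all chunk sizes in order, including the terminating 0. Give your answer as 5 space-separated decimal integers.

Answer: 2 5 2 5 0

Derivation:
Chunk 1: stream[0..1]='2' size=0x2=2, data at stream[3..5]='93' -> body[0..2], body so far='93'
Chunk 2: stream[7..8]='5' size=0x5=5, data at stream[10..15]='1zhcd' -> body[2..7], body so far='931zhcd'
Chunk 3: stream[17..18]='2' size=0x2=2, data at stream[20..22]='m3' -> body[7..9], body so far='931zhcdm3'
Chunk 4: stream[24..25]='5' size=0x5=5, data at stream[27..32]='wygmt' -> body[9..14], body so far='931zhcdm3wygmt'
Chunk 5: stream[34..35]='0' size=0 (terminator). Final body='931zhcdm3wygmt' (14 bytes)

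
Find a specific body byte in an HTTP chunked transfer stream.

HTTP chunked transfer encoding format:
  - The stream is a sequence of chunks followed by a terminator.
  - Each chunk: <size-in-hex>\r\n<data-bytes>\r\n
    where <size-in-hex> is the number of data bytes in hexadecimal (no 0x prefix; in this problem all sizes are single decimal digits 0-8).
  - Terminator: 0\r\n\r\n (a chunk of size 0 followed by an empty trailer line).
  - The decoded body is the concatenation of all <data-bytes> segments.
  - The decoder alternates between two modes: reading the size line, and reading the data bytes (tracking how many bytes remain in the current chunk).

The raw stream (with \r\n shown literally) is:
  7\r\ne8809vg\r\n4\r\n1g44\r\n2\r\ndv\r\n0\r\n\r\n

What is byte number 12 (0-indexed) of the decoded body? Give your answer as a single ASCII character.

Answer: v

Derivation:
Chunk 1: stream[0..1]='7' size=0x7=7, data at stream[3..10]='e8809vg' -> body[0..7], body so far='e8809vg'
Chunk 2: stream[12..13]='4' size=0x4=4, data at stream[15..19]='1g44' -> body[7..11], body so far='e8809vg1g44'
Chunk 3: stream[21..22]='2' size=0x2=2, data at stream[24..26]='dv' -> body[11..13], body so far='e8809vg1g44dv'
Chunk 4: stream[28..29]='0' size=0 (terminator). Final body='e8809vg1g44dv' (13 bytes)
Body byte 12 = 'v'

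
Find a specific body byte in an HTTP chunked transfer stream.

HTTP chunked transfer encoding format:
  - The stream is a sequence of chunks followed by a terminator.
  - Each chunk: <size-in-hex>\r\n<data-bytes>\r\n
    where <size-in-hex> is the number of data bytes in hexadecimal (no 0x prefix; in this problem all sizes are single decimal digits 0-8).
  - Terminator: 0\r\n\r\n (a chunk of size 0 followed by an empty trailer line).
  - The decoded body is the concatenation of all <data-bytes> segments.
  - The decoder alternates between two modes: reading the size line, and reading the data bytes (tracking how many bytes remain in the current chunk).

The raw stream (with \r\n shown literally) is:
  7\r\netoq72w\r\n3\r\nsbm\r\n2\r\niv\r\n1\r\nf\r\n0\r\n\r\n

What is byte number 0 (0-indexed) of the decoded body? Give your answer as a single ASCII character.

Answer: e

Derivation:
Chunk 1: stream[0..1]='7' size=0x7=7, data at stream[3..10]='etoq72w' -> body[0..7], body so far='etoq72w'
Chunk 2: stream[12..13]='3' size=0x3=3, data at stream[15..18]='sbm' -> body[7..10], body so far='etoq72wsbm'
Chunk 3: stream[20..21]='2' size=0x2=2, data at stream[23..25]='iv' -> body[10..12], body so far='etoq72wsbmiv'
Chunk 4: stream[27..28]='1' size=0x1=1, data at stream[30..31]='f' -> body[12..13], body so far='etoq72wsbmivf'
Chunk 5: stream[33..34]='0' size=0 (terminator). Final body='etoq72wsbmivf' (13 bytes)
Body byte 0 = 'e'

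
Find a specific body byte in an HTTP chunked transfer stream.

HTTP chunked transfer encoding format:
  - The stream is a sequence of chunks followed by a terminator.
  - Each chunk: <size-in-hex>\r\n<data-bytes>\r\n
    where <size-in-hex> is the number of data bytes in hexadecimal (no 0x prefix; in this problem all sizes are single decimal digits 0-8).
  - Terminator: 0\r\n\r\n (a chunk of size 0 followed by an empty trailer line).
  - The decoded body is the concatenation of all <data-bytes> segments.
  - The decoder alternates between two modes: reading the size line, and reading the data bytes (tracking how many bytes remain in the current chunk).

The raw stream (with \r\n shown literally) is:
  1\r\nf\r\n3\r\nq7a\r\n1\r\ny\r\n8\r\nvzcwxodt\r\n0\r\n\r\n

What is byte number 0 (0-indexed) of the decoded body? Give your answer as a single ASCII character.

Chunk 1: stream[0..1]='1' size=0x1=1, data at stream[3..4]='f' -> body[0..1], body so far='f'
Chunk 2: stream[6..7]='3' size=0x3=3, data at stream[9..12]='q7a' -> body[1..4], body so far='fq7a'
Chunk 3: stream[14..15]='1' size=0x1=1, data at stream[17..18]='y' -> body[4..5], body so far='fq7ay'
Chunk 4: stream[20..21]='8' size=0x8=8, data at stream[23..31]='vzcwxodt' -> body[5..13], body so far='fq7ayvzcwxodt'
Chunk 5: stream[33..34]='0' size=0 (terminator). Final body='fq7ayvzcwxodt' (13 bytes)
Body byte 0 = 'f'

Answer: f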